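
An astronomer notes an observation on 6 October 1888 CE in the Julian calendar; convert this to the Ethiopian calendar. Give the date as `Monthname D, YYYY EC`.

Julian Day Number of the source date = 2410929.
Converting JDN 2410929 to the Ethiopian calendar gives 9 Tikimt 1881 EC.

Tikimt 9, 1881 EC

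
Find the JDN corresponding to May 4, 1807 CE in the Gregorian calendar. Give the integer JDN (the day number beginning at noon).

JDN 2400001 is 17 November 1858 CE (Gregorian), MJD 0; the target day is −18825 days from there, so JDN = 2381176.

2381176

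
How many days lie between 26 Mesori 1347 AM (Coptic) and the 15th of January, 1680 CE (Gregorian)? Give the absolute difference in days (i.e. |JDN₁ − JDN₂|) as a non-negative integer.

First date → JDN 2317011; second date → JDN 2334682.
The interval is |2317011 − 2334682| = 17671 days.

17671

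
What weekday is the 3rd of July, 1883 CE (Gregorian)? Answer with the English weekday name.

2408995 ≡ 1 (mod 7); counting from Monday = 0 gives Tuesday.

Tuesday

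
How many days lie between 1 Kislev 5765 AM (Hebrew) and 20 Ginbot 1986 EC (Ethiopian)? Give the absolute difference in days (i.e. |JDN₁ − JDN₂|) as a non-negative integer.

JDN of the first date = 2453324.
JDN of the second date = 2449501.
|2449501 − 2453324| = 3823.

3823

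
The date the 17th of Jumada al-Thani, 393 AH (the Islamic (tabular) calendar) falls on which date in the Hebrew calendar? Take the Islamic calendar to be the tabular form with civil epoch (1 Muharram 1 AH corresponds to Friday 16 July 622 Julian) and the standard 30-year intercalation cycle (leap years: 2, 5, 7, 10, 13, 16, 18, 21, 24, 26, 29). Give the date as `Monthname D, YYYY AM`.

The source date corresponds to 29 April 1003 in the proleptic Gregorian calendar (JDN 2087516).
That day falls on 19 Iyar 4763 AM in the Hebrew calendar.

Iyar 19, 4763 AM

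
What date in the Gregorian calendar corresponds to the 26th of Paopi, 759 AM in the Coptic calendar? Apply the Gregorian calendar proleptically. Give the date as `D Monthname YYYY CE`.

Julian Day Number of the source date = 2101944.
Converting JDN 2101944 to the Gregorian calendar gives 29 October 1042 CE.

29 October 1042 CE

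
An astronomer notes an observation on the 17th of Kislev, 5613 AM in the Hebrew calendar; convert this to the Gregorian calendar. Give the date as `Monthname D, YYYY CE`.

Julian Day Number of the source date = 2397821.
Converting JDN 2397821 to the Gregorian calendar gives 28 November 1852 CE.

November 28, 1852 CE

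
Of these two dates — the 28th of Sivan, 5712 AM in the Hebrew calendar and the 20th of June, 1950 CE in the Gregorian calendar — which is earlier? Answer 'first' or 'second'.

second

First date → JDN 2434185; second date → JDN 2433453.
JDN 2433453 < JDN 2434185, so the second date is earlier.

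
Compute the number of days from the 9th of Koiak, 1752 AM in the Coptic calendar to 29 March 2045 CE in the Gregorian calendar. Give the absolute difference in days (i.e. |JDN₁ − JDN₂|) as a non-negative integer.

3388

JDN of the first date = 2464681.
JDN of the second date = 2468069.
|2468069 − 2464681| = 3388.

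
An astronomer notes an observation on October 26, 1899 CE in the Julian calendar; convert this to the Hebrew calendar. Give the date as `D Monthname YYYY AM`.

The source date corresponds to 7 November 1899 in the Gregorian calendar (JDN 2414966).
That day falls on 5 Kislev 5660 AM in the Hebrew calendar.

5 Kislev 5660 AM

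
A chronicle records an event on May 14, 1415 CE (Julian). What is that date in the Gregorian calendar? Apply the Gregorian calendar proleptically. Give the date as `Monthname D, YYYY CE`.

The Julian–Gregorian offset here is 9 days (Julian trailing).
14 May 1415 Julian + 9 days → 23 May 1415 Gregorian.

May 23, 1415 CE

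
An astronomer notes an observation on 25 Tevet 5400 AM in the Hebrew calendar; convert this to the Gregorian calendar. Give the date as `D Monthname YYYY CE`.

20 January 1640 CE

Both dates share Julian Day Number 2320077; in the Gregorian calendar that is 20 January 1640 CE.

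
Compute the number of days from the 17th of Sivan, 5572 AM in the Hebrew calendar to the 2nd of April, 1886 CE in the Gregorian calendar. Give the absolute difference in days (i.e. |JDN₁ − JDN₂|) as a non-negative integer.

26972

JDN of the first date = 2383027.
JDN of the second date = 2409999.
|2409999 − 2383027| = 26972.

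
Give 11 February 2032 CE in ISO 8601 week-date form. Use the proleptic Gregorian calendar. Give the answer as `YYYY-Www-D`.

The weekday is Wednesday (ISO weekday 3).
That Wednesday belongs to ISO week 7 of ISO year 2032.

2032-W07-3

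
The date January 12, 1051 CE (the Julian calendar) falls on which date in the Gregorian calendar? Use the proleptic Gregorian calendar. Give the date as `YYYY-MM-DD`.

The Julian–Gregorian offset here is 6 days (Julian trailing).
12 January 1051 Julian + 6 days → 18 January 1051 Gregorian.

1051-01-18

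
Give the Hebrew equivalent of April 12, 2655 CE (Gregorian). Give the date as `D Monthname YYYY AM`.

13 Nisan 6415 AM

Both dates share Julian Day Number 2690880; in the Hebrew calendar that is 13 Nisan 6415 AM.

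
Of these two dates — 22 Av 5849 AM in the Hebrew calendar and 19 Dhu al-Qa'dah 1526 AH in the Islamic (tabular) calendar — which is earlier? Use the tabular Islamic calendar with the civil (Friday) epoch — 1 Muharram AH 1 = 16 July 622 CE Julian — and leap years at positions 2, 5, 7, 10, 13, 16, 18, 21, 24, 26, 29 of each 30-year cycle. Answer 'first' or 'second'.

first

First date → JDN 2484262; second date → JDN 2489162.
JDN 2484262 < JDN 2489162, so the first date is earlier.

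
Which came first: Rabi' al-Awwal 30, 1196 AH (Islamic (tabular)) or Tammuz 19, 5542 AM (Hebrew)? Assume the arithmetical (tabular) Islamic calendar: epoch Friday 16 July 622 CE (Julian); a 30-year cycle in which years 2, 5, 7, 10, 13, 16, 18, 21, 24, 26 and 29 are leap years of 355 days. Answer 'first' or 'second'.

first

First date → JDN 2371996; second date → JDN 2372104.
JDN 2371996 < JDN 2372104, so the first date is earlier.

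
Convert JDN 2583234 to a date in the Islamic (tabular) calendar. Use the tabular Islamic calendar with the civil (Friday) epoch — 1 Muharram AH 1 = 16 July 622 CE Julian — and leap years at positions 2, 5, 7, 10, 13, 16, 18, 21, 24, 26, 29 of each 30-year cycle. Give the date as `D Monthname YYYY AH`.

6 Jumada al-Awwal 1792 AH

The Gregorian equivalent of JDN 2583234 is 21 July 2360.
In the tabular Islamic calendar that day is 6 Jumada al-Awwal 1792 AH.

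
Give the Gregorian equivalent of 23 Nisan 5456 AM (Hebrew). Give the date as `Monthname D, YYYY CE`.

April 25, 1696 CE

Both dates share Julian Day Number 2340627; in the Gregorian calendar that is 25 April 1696 CE.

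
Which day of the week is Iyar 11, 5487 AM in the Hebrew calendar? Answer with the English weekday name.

Friday

This is JDN 2351955 (2 May 1727 Gregorian).
2351955 ≡ 4 (mod 7); counting from Monday = 0 gives Friday.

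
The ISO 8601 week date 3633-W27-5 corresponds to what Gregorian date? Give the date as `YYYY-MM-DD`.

ISO week 1 of 3633 is the week containing the first Thursday of 3633.
Week 27, day 5 (Friday) lands on 3633-07-08.

3633-07-08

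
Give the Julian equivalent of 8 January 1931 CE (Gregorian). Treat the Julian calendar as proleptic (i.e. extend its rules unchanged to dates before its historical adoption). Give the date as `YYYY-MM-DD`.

The Julian–Gregorian offset here is 13 days (Julian trailing).
8 January 1931 Gregorian − 13 days → 26 December 1930 Julian.

1930-12-26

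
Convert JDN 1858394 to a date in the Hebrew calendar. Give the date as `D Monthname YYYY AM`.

JDN 1858394 is 4 January 376 in the proleptic Gregorian calendar.
In the Hebrew calendar that day is 24 Tevet 4136 AM.

24 Tevet 4136 AM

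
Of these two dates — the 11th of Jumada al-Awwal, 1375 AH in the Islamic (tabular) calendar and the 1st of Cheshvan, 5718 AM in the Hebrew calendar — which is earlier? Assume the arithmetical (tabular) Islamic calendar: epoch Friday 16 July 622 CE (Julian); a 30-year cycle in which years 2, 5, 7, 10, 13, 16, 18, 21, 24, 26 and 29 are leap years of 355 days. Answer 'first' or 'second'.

The two dates have Julian Day Numbers 2435468 and 2436138 respectively.
Since 2435468 < 2436138, the first date comes first.

first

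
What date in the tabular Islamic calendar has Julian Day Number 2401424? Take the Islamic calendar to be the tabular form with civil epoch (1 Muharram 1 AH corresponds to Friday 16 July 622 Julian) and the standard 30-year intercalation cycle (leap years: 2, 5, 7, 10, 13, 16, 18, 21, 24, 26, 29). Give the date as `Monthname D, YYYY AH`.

Rabi' al-Thani 15, 1279 AH

JDN 2401424 is 10 October 1862 in the Gregorian calendar.
In the tabular Islamic calendar that day is Rabi' al-Thani 15, 1279 AH.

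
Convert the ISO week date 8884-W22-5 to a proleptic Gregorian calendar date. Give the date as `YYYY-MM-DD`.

8884-06-02

ISO week 1 of 8884 is the week containing the first Thursday of 8884.
Week 22, day 5 (Friday) lands on 8884-06-02.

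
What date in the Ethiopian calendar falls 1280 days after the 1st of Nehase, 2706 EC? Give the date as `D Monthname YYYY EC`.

30 Tir 2710 EC

Counting 1280 days forward from JDN 2712552 reaches JDN 2713832, which is 30 Tir 2710 EC.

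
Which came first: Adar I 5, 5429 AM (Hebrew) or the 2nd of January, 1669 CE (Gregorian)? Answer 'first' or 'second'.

The two dates have Julian Day Numbers 2330687 and 2330652 respectively.
Since 2330652 < 2330687, the second date comes first.

second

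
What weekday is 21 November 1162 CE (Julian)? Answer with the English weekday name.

Equivalently 28 November 1162 Gregorian, JDN 2145803.
2145803 ≡ 2 (mod 7); counting from Monday = 0 gives Wednesday.

Wednesday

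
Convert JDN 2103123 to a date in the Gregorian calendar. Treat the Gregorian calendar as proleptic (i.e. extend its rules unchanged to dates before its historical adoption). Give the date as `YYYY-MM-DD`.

JDN 2451545 is 1 Jan 2000; 2103123 is −348422 days from there.

1046-01-20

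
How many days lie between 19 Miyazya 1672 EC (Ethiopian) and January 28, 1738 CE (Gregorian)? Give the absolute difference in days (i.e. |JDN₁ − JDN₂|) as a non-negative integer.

21097

JDN of the first date = 2334782.
JDN of the second date = 2355879.
|2355879 − 2334782| = 21097.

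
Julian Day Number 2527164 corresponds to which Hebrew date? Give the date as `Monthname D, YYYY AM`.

Tevet 14, 5967 AM

The Gregorian equivalent of JDN 2527164 is 15 January 2207.
In the Hebrew calendar that day is Tevet 14, 5967 AM.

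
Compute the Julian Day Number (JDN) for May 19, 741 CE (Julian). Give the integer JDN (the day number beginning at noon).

Equivalently 23 May 741 (proleptic Gregorian).
JDN 2299161 is 15 October 1582 CE (Gregorian); the target day is −307314 days from there, so JDN = 1991847.

1991847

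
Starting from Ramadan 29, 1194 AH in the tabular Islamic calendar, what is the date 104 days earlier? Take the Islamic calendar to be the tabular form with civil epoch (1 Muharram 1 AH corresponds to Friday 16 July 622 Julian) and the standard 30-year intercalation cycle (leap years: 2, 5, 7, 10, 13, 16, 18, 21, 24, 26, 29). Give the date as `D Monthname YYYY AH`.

The starting date is JDN 2371463; 2371463 − 104 = 2371359.
JDN 2371359 corresponds to 13 Jumada al-Thani 1194 AH.

13 Jumada al-Thani 1194 AH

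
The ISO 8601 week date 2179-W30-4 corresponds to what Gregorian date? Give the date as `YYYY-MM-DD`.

ISO week 1 of 2179 is the week containing the first Thursday of 2179.
Week 30, day 4 (Thursday) lands on 2179-07-29.

2179-07-29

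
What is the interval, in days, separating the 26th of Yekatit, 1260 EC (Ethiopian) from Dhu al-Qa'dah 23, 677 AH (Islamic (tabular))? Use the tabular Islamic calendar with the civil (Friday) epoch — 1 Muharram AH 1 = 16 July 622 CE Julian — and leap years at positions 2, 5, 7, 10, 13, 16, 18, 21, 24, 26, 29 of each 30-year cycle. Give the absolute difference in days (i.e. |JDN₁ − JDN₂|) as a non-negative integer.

4063

JDN of the first date = 2184246.
JDN of the second date = 2188309.
|2188309 − 2184246| = 4063.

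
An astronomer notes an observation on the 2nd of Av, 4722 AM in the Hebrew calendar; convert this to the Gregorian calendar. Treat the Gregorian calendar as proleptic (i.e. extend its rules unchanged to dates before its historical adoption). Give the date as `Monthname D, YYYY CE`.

July 11, 962 CE

Julian Day Number of the source date = 2072615.
Converting JDN 2072615 to the Gregorian calendar gives 11 July 962 CE.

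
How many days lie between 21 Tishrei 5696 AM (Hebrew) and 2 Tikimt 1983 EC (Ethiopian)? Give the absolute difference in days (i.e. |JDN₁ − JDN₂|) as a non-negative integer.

First date → JDN 2428094; second date → JDN 2448177.
The interval is |2428094 − 2448177| = 20083 days.

20083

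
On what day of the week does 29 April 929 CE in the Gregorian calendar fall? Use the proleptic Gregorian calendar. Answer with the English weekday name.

2060489 ≡ 4 (mod 7); counting from Monday = 0 gives Friday.

Friday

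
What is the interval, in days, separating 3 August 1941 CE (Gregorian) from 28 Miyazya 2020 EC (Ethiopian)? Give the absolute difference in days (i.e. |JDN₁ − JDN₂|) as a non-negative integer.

31688

JDN of the first date = 2430210.
JDN of the second date = 2461898.
|2461898 − 2430210| = 31688.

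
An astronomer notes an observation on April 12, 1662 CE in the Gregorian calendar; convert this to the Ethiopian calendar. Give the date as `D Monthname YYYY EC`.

7 Miyazya 1654 EC

Julian Day Number of the source date = 2328195.
Converting JDN 2328195 to the Ethiopian calendar gives 7 Miyazya 1654 EC.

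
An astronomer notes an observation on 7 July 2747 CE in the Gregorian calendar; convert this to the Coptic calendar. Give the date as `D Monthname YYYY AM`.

Julian Day Number of the source date = 2724568.
Converting JDN 2724568 to the Coptic calendar gives 24 Paoni 2463 AM.

24 Paoni 2463 AM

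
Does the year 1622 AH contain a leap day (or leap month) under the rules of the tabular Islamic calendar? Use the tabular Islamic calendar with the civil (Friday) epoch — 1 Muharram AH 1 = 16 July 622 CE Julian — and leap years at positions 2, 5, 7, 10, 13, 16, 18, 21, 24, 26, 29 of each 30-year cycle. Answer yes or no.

yes

Year 1622 AH is year 2 of its 30-year cycle; leap positions are 2, 5, 7, 10, 13, 16, 18, 21, 24, 26, 29, so it is a leap year (355 days).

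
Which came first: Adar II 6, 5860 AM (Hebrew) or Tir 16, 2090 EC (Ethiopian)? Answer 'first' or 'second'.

Converting both to JDN: 2488145 vs 2487363; the smaller is the second.

second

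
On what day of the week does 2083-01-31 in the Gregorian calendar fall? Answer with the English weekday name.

Sunday

2481891 ≡ 6 (mod 7); counting from Monday = 0 gives Sunday.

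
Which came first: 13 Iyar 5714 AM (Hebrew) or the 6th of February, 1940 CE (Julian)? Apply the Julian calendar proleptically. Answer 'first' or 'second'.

second

Converting both to JDN: 2434879 vs 2429679; the smaller is the second.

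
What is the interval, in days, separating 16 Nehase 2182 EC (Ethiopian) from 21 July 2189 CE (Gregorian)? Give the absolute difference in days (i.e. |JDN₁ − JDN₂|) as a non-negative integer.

JDN of the first date = 2521176.
JDN of the second date = 2520778.
|2520778 − 2521176| = 398.

398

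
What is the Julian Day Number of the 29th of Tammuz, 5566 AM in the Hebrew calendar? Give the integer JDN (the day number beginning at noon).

In the Gregorian calendar the same day is 15 July 1806.
JDN 2400001 is 17 November 1858 CE (Gregorian), MJD 0; the target day is −19118 days from there, so JDN = 2380883.

2380883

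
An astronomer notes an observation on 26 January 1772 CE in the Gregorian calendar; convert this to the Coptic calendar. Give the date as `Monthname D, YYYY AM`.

Tobi 19, 1488 AM

Both dates share Julian Day Number 2368295; in the Coptic calendar that is 19 Tobi 1488 AM.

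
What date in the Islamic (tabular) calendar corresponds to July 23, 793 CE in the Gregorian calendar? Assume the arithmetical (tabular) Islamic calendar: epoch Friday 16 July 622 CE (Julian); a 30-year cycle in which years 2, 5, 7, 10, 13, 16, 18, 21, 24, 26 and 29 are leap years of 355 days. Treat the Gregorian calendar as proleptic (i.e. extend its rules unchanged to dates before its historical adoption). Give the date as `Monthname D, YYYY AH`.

Julian Day Number of the source date = 2010901.
Converting JDN 2010901 to the tabular Islamic calendar gives 4 Rabi' al-Thani 177 AH.

Rabi' al-Thani 4, 177 AH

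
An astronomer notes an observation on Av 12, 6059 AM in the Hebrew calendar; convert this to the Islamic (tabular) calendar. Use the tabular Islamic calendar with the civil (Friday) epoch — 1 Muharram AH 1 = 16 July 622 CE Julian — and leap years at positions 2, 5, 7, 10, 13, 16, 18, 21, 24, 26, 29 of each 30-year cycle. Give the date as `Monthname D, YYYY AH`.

Julian Day Number of the source date = 2560973.
Converting JDN 2560973 to the tabular Islamic calendar gives 11 Rajab 1729 AH.

Rajab 11, 1729 AH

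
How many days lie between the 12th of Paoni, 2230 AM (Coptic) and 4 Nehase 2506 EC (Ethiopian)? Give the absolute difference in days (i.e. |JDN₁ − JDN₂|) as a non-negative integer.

JDN of the first date = 2639453.
JDN of the second date = 2639505.
|2639505 − 2639453| = 52.

52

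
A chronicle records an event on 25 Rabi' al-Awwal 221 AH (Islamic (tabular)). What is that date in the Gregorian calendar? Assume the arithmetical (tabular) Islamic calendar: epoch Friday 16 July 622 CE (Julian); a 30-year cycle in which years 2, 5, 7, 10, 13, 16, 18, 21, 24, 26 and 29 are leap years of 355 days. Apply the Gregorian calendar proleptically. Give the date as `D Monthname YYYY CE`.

Both dates share Julian Day Number 2026484; in the Gregorian calendar that is 22 March 836 CE.

22 March 836 CE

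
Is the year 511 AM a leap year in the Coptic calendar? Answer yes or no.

yes

511 mod 4 = 3; in the Coptic calendar a year is leap when year mod 4 = 3, so it is a leap year.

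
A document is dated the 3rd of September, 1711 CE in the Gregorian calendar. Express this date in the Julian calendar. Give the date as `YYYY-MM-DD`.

1711-08-23

For dates in this range the Gregorian date is 11 days ahead of the Julian.
3 September 1711 Gregorian − 11 days → 23 August 1711 Julian.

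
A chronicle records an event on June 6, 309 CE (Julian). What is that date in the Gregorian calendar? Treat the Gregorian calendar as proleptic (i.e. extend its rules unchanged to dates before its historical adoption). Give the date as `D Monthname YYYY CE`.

For dates in this range the Gregorian date is 1 day ahead of the Julian.
6 June 309 Julian + 1 day → 7 June 309 Gregorian.

7 June 309 CE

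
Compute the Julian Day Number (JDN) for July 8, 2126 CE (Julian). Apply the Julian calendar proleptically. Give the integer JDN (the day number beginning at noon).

2497768

Equivalently 22 July 2126 (Gregorian).
JDN 2299161 is 15 October 1582 CE (Gregorian); the target day is +198607 days from there, so JDN = 2497768.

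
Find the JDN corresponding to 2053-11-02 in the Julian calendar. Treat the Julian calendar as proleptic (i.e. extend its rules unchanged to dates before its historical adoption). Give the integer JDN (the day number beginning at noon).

2471222

In the Gregorian calendar the same day is 15 November 2053.
JDN 2451545 is 1 January 2000 CE (Gregorian); the target day is +19677 days from there, so JDN = 2471222.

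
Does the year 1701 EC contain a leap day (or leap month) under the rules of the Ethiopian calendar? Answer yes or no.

no

1701 mod 4 = 1; in the Ethiopian calendar a year is leap when year mod 4 = 3, so it is a common year.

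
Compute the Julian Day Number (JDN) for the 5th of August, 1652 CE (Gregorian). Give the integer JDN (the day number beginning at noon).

2324658

JDN 2400001 is 17 November 1858 CE (Gregorian), MJD 0; the target day is −75343 days from there, so JDN = 2324658.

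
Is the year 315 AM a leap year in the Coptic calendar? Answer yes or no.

315 mod 4 = 3; in the Coptic calendar a year is leap when year mod 4 = 3, so it is a leap year.

yes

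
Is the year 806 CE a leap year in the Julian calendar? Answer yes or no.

806 mod 4 = 2, so it is a common year in the Julian calendar.

no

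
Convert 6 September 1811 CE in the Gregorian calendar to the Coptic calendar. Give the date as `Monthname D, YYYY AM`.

Pi Kogi Enavot 2, 1527 AM

Both dates share Julian Day Number 2382762; in the Coptic calendar that is 2 Pi Kogi Enavot 1527 AM.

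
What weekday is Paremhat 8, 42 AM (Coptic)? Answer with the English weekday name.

Friday

This is JDN 1840192 (5 March 326 Gregorian).
Since JDN mod 7 = 4 (0 = Monday), the day is Friday.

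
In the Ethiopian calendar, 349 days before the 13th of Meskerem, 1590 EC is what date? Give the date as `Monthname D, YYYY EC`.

Meskerem 29, 1589 EC

The starting date is JDN 2304615; 2304615 − 349 = 2304266.
JDN 2304266 corresponds to Meskerem 29, 1589 EC.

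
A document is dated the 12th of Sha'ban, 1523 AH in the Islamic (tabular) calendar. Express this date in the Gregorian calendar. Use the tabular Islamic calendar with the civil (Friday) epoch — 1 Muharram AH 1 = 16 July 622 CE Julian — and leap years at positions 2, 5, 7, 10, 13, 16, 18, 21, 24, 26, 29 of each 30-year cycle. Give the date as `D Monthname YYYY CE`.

27 October 2099 CE

Both dates share Julian Day Number 2488004; in the Gregorian calendar that is 27 October 2099 CE.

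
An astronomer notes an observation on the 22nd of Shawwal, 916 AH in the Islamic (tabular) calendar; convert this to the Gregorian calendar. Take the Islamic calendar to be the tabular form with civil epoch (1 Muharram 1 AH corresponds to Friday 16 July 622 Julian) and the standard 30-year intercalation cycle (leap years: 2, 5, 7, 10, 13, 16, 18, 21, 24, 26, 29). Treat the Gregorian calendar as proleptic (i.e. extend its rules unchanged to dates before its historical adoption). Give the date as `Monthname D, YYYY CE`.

Both dates share Julian Day Number 2272972; in the Gregorian calendar that is 1 February 1511 CE.

February 1, 1511 CE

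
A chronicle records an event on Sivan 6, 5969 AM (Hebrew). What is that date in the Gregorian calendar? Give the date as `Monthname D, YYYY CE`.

June 9, 2209 CE

Both dates share Julian Day Number 2528040; in the Gregorian calendar that is 9 June 2209 CE.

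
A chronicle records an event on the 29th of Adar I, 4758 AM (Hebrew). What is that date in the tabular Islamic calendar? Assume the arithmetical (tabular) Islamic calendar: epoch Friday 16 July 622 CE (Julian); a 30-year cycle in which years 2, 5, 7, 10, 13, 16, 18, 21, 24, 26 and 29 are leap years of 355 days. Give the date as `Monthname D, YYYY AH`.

Both dates share Julian Day Number 2085636; in the tabular Islamic calendar that is 27 Safar 388 AH.

Safar 27, 388 AH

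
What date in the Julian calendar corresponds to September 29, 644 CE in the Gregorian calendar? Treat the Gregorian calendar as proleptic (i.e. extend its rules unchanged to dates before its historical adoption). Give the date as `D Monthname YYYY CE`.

26 September 644 CE

At this point the Julian calendar is 3 days behind the Gregorian.
29 September 644 Gregorian − 3 days → 26 September 644 Julian.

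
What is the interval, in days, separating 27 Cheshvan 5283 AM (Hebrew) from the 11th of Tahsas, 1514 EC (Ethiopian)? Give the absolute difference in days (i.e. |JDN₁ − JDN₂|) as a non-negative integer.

345

JDN of the first date = 2277289.
JDN of the second date = 2276944.
|2276944 − 2277289| = 345.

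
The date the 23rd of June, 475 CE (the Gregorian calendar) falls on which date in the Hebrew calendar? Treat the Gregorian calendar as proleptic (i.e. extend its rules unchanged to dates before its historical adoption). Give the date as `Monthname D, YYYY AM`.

Tammuz 1, 4235 AM

Julian Day Number of the source date = 1894724.
Converting JDN 1894724 to the Hebrew calendar gives 1 Tammuz 4235 AM.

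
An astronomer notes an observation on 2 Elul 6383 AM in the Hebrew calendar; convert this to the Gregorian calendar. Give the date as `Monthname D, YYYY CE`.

August 21, 2623 CE

Julian Day Number of the source date = 2679323.
Converting JDN 2679323 to the Gregorian calendar gives 21 August 2623 CE.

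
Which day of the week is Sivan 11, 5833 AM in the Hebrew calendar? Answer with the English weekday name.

Friday

In the Gregorian calendar this is 16 June 2073 (JDN 2478375).
2478375 ≡ 4 (mod 7); counting from Monday = 0 gives Friday.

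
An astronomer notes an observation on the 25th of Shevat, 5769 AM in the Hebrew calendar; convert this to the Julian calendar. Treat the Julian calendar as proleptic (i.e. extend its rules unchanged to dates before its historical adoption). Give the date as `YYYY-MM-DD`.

Both dates share Julian Day Number 2454882; in the Julian calendar that is 6 February 2009 CE.

2009-02-06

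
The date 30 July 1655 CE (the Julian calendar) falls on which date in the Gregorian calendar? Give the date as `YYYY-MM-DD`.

The Julian–Gregorian offset here is 10 days (Julian trailing).
30 July 1655 Julian + 10 days → 9 August 1655 Gregorian.

1655-08-09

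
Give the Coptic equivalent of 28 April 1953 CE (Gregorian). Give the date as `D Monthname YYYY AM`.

20 Parmouti 1669 AM

Both dates share Julian Day Number 2434496; in the Coptic calendar that is 20 Parmouti 1669 AM.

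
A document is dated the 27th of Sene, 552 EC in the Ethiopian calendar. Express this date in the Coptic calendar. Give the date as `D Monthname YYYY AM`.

27 Paoni 276 AM

The source date corresponds to 23 June 560 in the proleptic Gregorian calendar (JDN 1925770).
That day falls on 27 Paoni 276 AM in the Coptic calendar.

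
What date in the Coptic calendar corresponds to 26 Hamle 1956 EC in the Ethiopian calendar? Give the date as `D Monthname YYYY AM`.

Julian Day Number of the source date = 2438610.
Converting JDN 2438610 to the Coptic calendar gives 26 Epip 1680 AM.

26 Epip 1680 AM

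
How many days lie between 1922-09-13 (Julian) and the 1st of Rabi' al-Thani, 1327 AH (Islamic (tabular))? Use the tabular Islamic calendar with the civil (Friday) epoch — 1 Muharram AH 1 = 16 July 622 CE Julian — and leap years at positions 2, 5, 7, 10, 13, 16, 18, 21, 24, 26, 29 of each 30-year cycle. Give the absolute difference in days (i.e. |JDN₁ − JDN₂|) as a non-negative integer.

4905

JDN of the first date = 2423324.
JDN of the second date = 2418419.
|2418419 − 2423324| = 4905.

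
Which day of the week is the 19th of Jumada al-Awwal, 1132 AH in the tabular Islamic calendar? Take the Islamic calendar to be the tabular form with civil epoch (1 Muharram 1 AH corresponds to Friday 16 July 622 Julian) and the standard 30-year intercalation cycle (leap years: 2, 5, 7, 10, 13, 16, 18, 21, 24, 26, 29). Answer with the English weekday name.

Friday

This is JDN 2349365 (29 March 1720 Gregorian).
Since JDN mod 7 = 4 (0 = Monday), the day is Friday.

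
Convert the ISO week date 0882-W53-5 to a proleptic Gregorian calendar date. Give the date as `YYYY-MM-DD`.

0883-01-01

ISO week 1 of 882 is the week containing the first Thursday of 882.
Week 53, day 5 (Friday) lands on 0883-01-01.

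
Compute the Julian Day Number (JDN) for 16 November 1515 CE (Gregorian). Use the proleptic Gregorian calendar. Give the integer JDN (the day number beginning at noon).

JDN 2451545 is 1 January 2000 CE (Gregorian); the target day is −176824 days from there, so JDN = 2274721.

2274721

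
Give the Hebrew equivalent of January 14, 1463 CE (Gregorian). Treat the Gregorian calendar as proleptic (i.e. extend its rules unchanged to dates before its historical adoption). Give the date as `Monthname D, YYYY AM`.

Shevat 14, 5223 AM

Both dates share Julian Day Number 2255423; in the Hebrew calendar that is 14 Shevat 5223 AM.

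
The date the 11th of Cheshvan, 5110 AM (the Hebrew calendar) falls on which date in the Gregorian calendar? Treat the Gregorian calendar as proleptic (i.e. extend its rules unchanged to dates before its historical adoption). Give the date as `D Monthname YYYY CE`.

Julian Day Number of the source date = 2214077.
Converting JDN 2214077 to the Gregorian calendar gives 1 November 1349 CE.

1 November 1349 CE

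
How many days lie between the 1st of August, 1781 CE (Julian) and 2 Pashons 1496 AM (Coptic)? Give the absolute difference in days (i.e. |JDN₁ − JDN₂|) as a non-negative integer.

First date → JDN 2371781; second date → JDN 2371320.
The interval is |2371781 − 2371320| = 461 days.

461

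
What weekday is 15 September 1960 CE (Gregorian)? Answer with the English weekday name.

Since JDN mod 7 = 3 (0 = Monday), the day is Thursday.

Thursday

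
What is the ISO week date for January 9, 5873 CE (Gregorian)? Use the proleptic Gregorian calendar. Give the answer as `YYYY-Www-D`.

The weekday is Thursday (ISO weekday 4).
That Thursday belongs to ISO week 2 of ISO year 5873.

5873-W02-4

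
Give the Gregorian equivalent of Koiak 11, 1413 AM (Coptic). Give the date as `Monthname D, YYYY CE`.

Both dates share Julian Day Number 2340863; in the Gregorian calendar that is 17 December 1696 CE.

December 17, 1696 CE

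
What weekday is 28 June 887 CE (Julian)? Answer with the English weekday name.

Wednesday

This is JDN 2045213 (2 July 887 Gregorian).
Since JDN mod 7 = 2 (0 = Monday), the day is Wednesday.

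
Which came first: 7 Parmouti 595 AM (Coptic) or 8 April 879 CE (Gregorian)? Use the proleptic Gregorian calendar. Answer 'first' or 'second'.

First date → JDN 2042204; second date → JDN 2042206.
JDN 2042204 < JDN 2042206, so the first date is earlier.

first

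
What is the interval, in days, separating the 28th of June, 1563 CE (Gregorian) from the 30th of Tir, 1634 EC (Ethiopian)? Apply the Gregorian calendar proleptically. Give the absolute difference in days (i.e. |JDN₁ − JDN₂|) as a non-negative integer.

First date → JDN 2292112; second date → JDN 2320823.
The interval is |2292112 − 2320823| = 28711 days.

28711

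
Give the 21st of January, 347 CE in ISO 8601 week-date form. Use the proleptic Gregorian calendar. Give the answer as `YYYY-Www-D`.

The weekday is Tuesday (ISO weekday 2).
That Tuesday belongs to ISO week 4 of ISO year 347.

0347-W04-2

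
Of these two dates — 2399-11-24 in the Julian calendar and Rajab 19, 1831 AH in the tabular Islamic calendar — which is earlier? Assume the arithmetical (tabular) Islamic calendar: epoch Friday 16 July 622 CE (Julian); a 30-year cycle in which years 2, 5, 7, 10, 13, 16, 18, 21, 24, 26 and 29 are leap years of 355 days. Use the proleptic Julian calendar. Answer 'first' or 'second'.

second

First date → JDN 2597620; second date → JDN 2597126.
JDN 2597126 < JDN 2597620, so the second date is earlier.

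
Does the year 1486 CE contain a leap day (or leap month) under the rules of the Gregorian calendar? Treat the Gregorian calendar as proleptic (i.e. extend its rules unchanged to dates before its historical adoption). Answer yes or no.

1486 is not divisible by 4, so it is a common year.

no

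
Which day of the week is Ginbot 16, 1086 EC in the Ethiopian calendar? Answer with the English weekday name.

Equivalently 17 May 1094 Gregorian, JDN 2120772.
2120772 ≡ 3 (mod 7); counting from Monday = 0 gives Thursday.

Thursday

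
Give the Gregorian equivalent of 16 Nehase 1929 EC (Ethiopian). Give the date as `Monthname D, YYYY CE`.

Julian Day Number of the source date = 2428768.
Converting JDN 2428768 to the Gregorian calendar gives 22 August 1937 CE.

August 22, 1937 CE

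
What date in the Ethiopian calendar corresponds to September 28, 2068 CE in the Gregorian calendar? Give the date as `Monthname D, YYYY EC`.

Both dates share Julian Day Number 2476653; in the Ethiopian calendar that is 18 Meskerem 2061 EC.

Meskerem 18, 2061 EC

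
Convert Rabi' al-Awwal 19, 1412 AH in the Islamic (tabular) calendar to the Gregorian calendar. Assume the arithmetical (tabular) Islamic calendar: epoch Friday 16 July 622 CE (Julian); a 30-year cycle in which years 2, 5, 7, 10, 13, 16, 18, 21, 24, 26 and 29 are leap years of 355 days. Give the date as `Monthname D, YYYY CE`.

September 28, 1991 CE

Both dates share Julian Day Number 2448528; in the Gregorian calendar that is 28 September 1991 CE.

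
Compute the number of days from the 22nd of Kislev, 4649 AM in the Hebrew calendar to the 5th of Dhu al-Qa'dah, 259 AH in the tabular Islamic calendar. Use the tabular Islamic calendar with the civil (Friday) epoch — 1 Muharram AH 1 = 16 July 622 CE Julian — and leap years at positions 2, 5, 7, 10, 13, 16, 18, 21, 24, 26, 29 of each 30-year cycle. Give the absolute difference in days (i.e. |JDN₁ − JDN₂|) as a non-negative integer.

First date → JDN 2045733; second date → JDN 2040166.
The interval is |2045733 − 2040166| = 5567 days.

5567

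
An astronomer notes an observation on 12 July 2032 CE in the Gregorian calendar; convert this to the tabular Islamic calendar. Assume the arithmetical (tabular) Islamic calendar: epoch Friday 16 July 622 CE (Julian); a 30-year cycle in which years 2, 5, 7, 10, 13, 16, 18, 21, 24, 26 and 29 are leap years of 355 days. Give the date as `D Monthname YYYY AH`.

3 Rabi' al-Thani 1454 AH

Julian Day Number of the source date = 2463426.
Converting JDN 2463426 to the tabular Islamic calendar gives 3 Rabi' al-Thani 1454 AH.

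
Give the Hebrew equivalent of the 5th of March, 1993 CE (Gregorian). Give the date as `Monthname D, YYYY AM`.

Adar 12, 5753 AM

Both dates share Julian Day Number 2449052; in the Hebrew calendar that is 12 Adar 5753 AM.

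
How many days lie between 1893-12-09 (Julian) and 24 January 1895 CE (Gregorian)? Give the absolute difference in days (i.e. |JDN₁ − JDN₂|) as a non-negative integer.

399

First date → JDN 2412819; second date → JDN 2413218.
The interval is |2412819 − 2413218| = 399 days.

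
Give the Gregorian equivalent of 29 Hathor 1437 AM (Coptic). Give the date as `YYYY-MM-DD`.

Julian Day Number of the source date = 2349617.
Converting JDN 2349617 to the Gregorian calendar gives 6 December 1720 CE.

1720-12-06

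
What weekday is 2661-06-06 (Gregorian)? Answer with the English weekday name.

Thursday

Since JDN mod 7 = 3 (0 = Monday), the day is Thursday.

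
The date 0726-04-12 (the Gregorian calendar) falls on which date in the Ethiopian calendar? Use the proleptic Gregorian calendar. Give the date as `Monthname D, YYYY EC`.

Julian Day Number of the source date = 1986327.
Converting JDN 1986327 to the Ethiopian calendar gives 13 Miyazya 718 EC.

Miyazya 13, 718 EC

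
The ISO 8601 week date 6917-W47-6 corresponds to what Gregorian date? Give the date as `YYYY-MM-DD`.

ISO week 1 of 6917 is the week containing the first Thursday of 6917.
Week 47, day 6 (Saturday) lands on 6917-11-27.

6917-11-27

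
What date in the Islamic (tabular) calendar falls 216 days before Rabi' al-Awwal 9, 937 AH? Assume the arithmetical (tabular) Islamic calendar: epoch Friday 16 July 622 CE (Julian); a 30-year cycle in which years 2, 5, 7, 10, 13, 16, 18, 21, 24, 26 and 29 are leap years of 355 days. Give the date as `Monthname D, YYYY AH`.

The starting date is JDN 2280194; 2280194 − 216 = 2279978.
JDN 2279978 corresponds to Rajab 29, 936 AH.

Rajab 29, 936 AH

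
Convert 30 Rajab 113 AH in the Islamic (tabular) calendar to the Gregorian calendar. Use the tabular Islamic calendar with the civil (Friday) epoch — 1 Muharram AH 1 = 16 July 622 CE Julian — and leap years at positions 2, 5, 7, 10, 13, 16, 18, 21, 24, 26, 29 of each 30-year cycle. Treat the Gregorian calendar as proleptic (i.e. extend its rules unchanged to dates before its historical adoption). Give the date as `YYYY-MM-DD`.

0731-10-11

Both dates share Julian Day Number 1988335; in the Gregorian calendar that is 11 October 731 CE.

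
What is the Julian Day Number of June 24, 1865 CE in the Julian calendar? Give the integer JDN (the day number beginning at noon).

2402424

In the Gregorian calendar the same day is 6 July 1865.
JDN 2299161 is 15 October 1582 CE (Gregorian); the target day is +103263 days from there, so JDN = 2402424.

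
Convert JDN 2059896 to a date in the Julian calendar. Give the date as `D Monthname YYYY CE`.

JDN 2059896 is 14 September 927 in the proleptic Gregorian calendar.
In the Julian calendar that day is 9 September 927 CE.

9 September 927 CE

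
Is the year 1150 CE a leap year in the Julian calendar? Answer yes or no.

no

1150 mod 4 = 2, so it is a common year in the Julian calendar.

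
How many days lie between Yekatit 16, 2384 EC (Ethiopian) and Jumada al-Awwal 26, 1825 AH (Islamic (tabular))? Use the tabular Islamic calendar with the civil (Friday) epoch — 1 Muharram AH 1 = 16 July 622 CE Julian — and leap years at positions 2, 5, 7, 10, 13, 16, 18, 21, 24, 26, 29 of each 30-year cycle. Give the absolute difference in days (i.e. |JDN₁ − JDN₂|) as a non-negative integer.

171

First date → JDN 2594777; second date → JDN 2594948.
The interval is |2594777 − 2594948| = 171 days.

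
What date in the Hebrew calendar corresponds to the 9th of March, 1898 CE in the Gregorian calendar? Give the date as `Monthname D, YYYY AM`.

Adar 15, 5658 AM

Both dates share Julian Day Number 2414358; in the Hebrew calendar that is 15 Adar 5658 AM.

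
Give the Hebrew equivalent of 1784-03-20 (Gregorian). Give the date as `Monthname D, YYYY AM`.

Adar 27, 5544 AM

Julian Day Number of the source date = 2372732.
Converting JDN 2372732 to the Hebrew calendar gives 27 Adar 5544 AM.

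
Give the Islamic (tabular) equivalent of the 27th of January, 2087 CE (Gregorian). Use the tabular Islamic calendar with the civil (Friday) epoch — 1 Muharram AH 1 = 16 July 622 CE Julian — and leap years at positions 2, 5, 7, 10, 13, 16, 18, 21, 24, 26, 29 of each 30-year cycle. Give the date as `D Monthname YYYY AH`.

Both dates share Julian Day Number 2483348; in the tabular Islamic calendar that is 22 Jumada al-Thani 1510 AH.

22 Jumada al-Thani 1510 AH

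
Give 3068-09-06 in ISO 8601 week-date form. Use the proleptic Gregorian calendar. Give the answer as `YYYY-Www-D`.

3068-W36-7

The weekday is Sunday (ISO weekday 7).
That Sunday belongs to ISO week 36 of ISO year 3068.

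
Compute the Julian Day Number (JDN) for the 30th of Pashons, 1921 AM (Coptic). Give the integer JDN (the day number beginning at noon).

2526579

Equivalently 9 June 2205 (Gregorian).
JDN 2299161 is 15 October 1582 CE (Gregorian); the target day is +227418 days from there, so JDN = 2526579.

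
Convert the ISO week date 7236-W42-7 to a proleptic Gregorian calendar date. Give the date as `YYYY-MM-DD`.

ISO week 1 of 7236 is the week containing the first Thursday of 7236.
Week 42, day 7 (Sunday) lands on 7236-10-19.

7236-10-19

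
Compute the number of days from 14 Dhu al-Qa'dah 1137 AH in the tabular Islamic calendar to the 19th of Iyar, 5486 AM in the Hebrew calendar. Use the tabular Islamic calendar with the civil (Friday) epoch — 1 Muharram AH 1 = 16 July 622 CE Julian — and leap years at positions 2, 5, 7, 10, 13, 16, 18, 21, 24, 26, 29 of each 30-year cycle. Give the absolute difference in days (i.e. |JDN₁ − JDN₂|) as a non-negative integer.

299

First date → JDN 2351309; second date → JDN 2351608.
The interval is |2351309 − 2351608| = 299 days.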